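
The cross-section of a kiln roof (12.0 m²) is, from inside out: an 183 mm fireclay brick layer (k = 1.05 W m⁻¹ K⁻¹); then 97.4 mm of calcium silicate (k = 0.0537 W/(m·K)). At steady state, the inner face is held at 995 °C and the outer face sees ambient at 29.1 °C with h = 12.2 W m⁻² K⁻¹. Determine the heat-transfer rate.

Q = 5.60 kW

Treat each layer as a resistance in series:
  R_fireclay brick = L/(kA) = 0.183/(1.05·12.0) = 0.01452 K/W
  R_calcium silicate = L/(kA) = 0.0974/(0.0537·12.0) = 0.1511 K/W
  R_conv,out = 1/(hA) = 1/(12.2·12.0) = 0.006831 K/W
ΣR = 0.01452 + 0.1511 + 0.006831 = 0.1725 K/W
Q = ΔT/ΣR = (995 °C − 29.1 °C)/0.1725 = 5600 W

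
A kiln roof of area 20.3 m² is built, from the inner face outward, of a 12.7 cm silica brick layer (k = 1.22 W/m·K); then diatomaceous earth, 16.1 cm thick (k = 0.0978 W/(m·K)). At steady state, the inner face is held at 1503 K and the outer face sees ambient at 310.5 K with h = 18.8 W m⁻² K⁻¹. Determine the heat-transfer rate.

Resistance network (inner→outer):
  R_silica brick = L/(kA) = 0.127/(1.22·20.3) = 0.005128 K/W
  R_diatomaceous earth = L/(kA) = 0.161/(0.0978·20.3) = 0.08109 K/W
  R_conv,out = 1/(hA) = 1/(18.8·20.3) = 0.002620 K/W
ΣR = 0.005128 + 0.08109 + 0.002620 = 0.08884 K/W
Q = ΔT/ΣR = (1503 K − 310.5 K)/0.08884 = 13400 W

Q = 13.4 kW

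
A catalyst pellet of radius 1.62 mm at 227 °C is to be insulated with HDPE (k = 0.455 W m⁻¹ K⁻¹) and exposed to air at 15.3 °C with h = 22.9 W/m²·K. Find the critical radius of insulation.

r_cr = 3.97 cm

For a sphere, r_cr = 2k_ins/h = 2·0.455/22.9 = 0.0397 m = 3.97 cm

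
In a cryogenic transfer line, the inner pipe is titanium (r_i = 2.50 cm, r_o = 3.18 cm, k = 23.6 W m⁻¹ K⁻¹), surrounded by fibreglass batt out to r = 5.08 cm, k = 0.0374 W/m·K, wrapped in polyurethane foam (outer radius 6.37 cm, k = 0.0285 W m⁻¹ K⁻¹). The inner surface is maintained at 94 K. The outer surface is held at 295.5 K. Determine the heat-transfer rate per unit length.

Resistance network (inner→outer):
  R'_titanium = ln(0.0318/0.0250)/(2πk) = 0.2406/(2π·23.6) = 0.001623 m·K/W
  R'_fibreglass batt = ln(0.0508/0.0318)/(2πk) = 0.4684/(2π·0.0374) = 1.993 m·K/W
  R'_polyurethane foam = ln(0.0637/0.0508)/(2πk) = 0.2263/(2π·0.0285) = 1.264 m·K/W
ΣR = 0.001623 + 1.993 + 1.264 = 3.259 m·K/W
Q' = ΔT/ΣR = (94 K − 295.5 K)/3.259 = -61.8 W/m
(Negative Q' ⇒ heat flows inward; heat gain = 61.8 W/m.)

Q' = 61.8 W/m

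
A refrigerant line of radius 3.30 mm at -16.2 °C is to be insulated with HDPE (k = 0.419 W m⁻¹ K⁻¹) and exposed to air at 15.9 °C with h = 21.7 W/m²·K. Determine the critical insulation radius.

r_cr = 1.93 cm

For a cylinder, r_cr = k_ins/h = 0.419/21.7 = 0.0193 m = 1.93 cm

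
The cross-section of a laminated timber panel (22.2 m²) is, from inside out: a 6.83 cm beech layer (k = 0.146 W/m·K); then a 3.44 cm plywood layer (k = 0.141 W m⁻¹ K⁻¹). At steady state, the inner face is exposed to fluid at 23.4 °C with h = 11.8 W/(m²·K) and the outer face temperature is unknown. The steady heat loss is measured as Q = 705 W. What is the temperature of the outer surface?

T_out = -1.90 °C

Series resistances:
  R_conv,in = 1/(hA) = 1/(11.8·22.2) = 0.003817 K/W
  R_beech = L/(kA) = 0.0683/(0.146·22.2) = 0.02107 K/W
  R_plywood = L/(kA) = 0.0344/(0.141·22.2) = 0.01099 K/W
ΣR = 0.03588 K/W
ΔT = Q·ΣR = 705 × 0.03588 = 25.30 K
Heat flows outward, so T_out = T_in − ΔT = 23.4 − 25.30 = -1.90 °C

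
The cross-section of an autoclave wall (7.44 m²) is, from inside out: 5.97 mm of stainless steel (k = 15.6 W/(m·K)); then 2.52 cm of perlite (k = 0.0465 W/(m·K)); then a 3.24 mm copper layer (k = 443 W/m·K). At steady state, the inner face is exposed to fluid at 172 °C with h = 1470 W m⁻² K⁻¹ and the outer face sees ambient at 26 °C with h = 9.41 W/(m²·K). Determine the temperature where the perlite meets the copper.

T = 49.9 °C

Resistance network (inner→outer):
  R_conv,in = 1/(hA) = 1/(1470·7.44) = 9.143×10^-5 K/W
  R_stainless steel = L/(kA) = 0.00597/(15.6·7.44) = 5.144×10^-5 K/W
  R_perlite = L/(kA) = 0.0252/(0.0465·7.44) = 0.07284 K/W
  R_copper = L/(kA) = 0.00324/(443·7.44) = 9.830×10^-7 K/W
  R_conv,out = 1/(hA) = 1/(9.41·7.44) = 0.01428 K/W
ΣR = 9.143×10^-5 + 5.144×10^-5 + 0.07284 + 9.830×10^-7 + 0.01428 = 0.08726 K/W
Q = ΔT/ΣR = (172 °C − 26 °C)/0.08726 = 1673 W
From the inner boundary to the perlite/copper interface, ΣR_partial = 0.07298 K/W.
T_interface = T_in − Q·ΣR_partial = 172 °C − (1673)(0.07298) = 49.9 °C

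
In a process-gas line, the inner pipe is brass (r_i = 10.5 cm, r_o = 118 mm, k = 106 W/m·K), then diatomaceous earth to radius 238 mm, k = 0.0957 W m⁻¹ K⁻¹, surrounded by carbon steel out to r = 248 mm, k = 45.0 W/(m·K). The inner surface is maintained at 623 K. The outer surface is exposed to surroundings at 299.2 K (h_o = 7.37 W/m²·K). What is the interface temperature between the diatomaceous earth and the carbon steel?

T = 321.7 K

Treat each layer as a resistance in series:
  R'_brass = ln(0.118/0.105)/(2πk) = 0.1167/(2π·106) = 1.753×10^-4 m·K/W
  R'_diatomaceous earth = ln(0.238/0.118)/(2πk) = 0.7016/(2π·0.0957) = 1.167 m·K/W
  R'_carbon steel = ln(0.248/0.238)/(2πk) = 0.04116/(2π·45.0) = 1.456×10^-4 m·K/W
  R'_conv,out = 1/(2πr h) = 1/(2π·0.248·7.37) = 0.08708 m·K/W
ΣR = 1.753×10^-4 + 1.167 + 1.456×10^-4 + 0.08708 = 1.254 m·K/W
Q' = ΔT/ΣR = (623 K − 299.2 K)/1.254 = 258.2 W/m
From the inner boundary to the diatomaceous earth/carbon steel interface, ΣR_partial = 1.167 m·K/W.
T_interface = T_in − Q'·ΣR_partial = 623 K − (258.2)(1.167) = 321.7 K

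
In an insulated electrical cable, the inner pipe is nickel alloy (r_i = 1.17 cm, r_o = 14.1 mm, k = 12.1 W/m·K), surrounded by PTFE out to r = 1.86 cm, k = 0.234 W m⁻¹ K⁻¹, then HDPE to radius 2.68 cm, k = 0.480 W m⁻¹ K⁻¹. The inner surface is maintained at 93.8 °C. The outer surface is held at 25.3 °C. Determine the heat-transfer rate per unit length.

Q' = 220 W/m

Resistance network (inner→outer):
  R'_nickel alloy = ln(0.0141/0.0117)/(2πk) = 0.1866/(2π·12.1) = 0.002454 m·K/W
  R'_PTFE = ln(0.0186/0.0141)/(2πk) = 0.2770/(2π·0.234) = 0.1884 m·K/W
  R'_HDPE = ln(0.0268/0.0186)/(2πk) = 0.3652/(2π·0.480) = 0.1211 m·K/W
ΣR = 0.002454 + 0.1884 + 0.1211 = 0.3120 m·K/W
Q' = ΔT/ΣR = (93.8 °C − 25.3 °C)/0.3120 = 220 W/m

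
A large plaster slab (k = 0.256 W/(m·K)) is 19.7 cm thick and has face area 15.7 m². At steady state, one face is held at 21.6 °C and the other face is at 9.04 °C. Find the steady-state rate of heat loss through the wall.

Q = kA·ΔT/L = 0.256 × 15.7 × |21.6 °C − 9.04 °C| / 0.197 = 256 W

Q = 256 W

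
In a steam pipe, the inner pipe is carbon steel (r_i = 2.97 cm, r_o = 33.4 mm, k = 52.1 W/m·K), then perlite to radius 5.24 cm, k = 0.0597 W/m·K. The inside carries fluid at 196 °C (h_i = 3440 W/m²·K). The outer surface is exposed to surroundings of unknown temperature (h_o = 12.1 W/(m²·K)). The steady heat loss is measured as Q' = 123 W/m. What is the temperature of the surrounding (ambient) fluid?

T_out = 17.2 °C

Series resistances:
  R'_conv,in = 1/(2πr h) = 1/(2π·0.0297·3440) = 0.001558 m·K/W
  R'_carbon steel = ln(0.0334/0.0297)/(2πk) = 0.1174/(2π·52.1) = 3.587×10^-4 m·K/W
  R'_perlite = ln(0.0524/0.0334)/(2πk) = 0.4504/(2π·0.0597) = 1.201 m·K/W
  R'_conv,out = 1/(2πr h) = 1/(2π·0.0524·12.1) = 0.2510 m·K/W
ΣR = 1.454 m·K/W
ΔT = Q'·ΣR = 123 × 1.454 = 178.8 K
Heat flows outward, so T_out = T_in − ΔT = 196 − 178.8 = 17.2 °C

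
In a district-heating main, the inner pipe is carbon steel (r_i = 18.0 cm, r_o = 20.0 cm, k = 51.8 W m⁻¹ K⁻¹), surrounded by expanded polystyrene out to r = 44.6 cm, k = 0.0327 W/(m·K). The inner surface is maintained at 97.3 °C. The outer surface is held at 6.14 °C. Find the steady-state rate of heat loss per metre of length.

Resistance network (inner→outer):
  R'_carbon steel = ln(0.200/0.180)/(2πk) = 0.1054/(2π·51.8) = 3.237×10^-4 m·K/W
  R'_expanded polystyrene = ln(0.446/0.200)/(2πk) = 0.8020/(2π·0.0327) = 3.903 m·K/W
ΣR = 3.237×10^-4 + 3.903 = 3.903 m·K/W
Q' = ΔT/ΣR = (97.3 °C − 6.14 °C)/3.903 = 23.4 W/m

Q' = 23.4 W/m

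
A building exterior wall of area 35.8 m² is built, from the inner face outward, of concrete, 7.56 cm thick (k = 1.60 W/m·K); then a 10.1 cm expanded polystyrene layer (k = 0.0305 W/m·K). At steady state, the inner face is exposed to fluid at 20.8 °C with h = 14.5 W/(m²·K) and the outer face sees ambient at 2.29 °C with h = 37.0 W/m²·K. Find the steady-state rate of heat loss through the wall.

Resistance network (inner→outer):
  R_conv,in = 1/(hA) = 1/(14.5·35.8) = 0.001926 K/W
  R_concrete = L/(kA) = 0.0756/(1.60·35.8) = 0.001320 K/W
  R_expanded polystyrene = L/(kA) = 0.101/(0.0305·35.8) = 0.09250 K/W
  R_conv,out = 1/(hA) = 1/(37.0·35.8) = 7.549×10^-4 K/W
ΣR = 0.001926 + 0.001320 + 0.09250 + 7.549×10^-4 = 0.09650 K/W
Q = ΔT/ΣR = (20.8 °C − 2.29 °C)/0.09650 = 192 W

Q = 192 W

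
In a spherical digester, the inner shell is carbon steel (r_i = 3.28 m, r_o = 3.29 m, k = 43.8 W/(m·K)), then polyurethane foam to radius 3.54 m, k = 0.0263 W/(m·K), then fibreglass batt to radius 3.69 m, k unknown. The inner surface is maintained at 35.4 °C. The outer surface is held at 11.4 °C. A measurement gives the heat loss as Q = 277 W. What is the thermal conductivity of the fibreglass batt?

ΣR = ΔT/Q = |35.4 − 11.4|/277 = 0.08664 K/W
Known resistances:
  R_carbon steel = (1/3.28 − 1/3.29)/(4πk) = 9.267×10^-4/(4π·43.8) = 1.684×10^-6 K/W
  R_polyurethane foam = (1/3.29 − 1/3.54)/(4πk) = 0.02147/(4π·0.0263) = 0.06495 K/W
R_fibreglass batt = ΣR − ΣR_known = 0.08664 − 0.06495 = 0.02169 K/W
(1/r₁−1/r₂)/(4πk) = 0.02169 ⇒ k = 0.01148/(4π·0.02169) = 0.0421 W/m·K

k = 0.0421 W/m·K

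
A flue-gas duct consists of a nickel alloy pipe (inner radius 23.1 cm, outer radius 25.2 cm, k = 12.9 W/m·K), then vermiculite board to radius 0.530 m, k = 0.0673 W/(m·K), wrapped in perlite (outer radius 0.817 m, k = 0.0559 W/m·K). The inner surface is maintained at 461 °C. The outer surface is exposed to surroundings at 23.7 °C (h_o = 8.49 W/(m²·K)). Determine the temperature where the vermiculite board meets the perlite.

Treat each layer as a resistance in series:
  R'_nickel alloy = ln(0.252/0.231)/(2πk) = 0.08701/(2π·12.9) = 0.001074 m·K/W
  R'_vermiculite board = ln(0.530/0.252)/(2πk) = 0.7434/(2π·0.0673) = 1.758 m·K/W
  R'_perlite = ln(0.817/0.530)/(2πk) = 0.4328/(2π·0.0559) = 1.232 m·K/W
  R'_conv,out = 1/(2πr h) = 1/(2π·0.817·8.49) = 0.02295 m·K/W
ΣR = 0.001074 + 1.758 + 1.232 + 0.02295 = 3.014 m·K/W
Q' = ΔT/ΣR = (461 °C − 23.7 °C)/3.014 = 145.1 W/m
From the inner boundary to the vermiculite board/perlite interface, ΣR_partial = 1.759 m·K/W.
T_interface = T_in − Q'·ΣR_partial = 461 °C − (145.1)(1.759) = 206 °C

T = 206 °C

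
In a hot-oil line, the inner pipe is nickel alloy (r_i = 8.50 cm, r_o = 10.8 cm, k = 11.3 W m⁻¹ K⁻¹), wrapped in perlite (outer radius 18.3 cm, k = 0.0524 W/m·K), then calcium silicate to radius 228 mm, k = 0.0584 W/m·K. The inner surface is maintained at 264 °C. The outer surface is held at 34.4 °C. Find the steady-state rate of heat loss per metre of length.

Q' = 104 W/m

Resistance network (inner→outer):
  R'_nickel alloy = ln(0.108/0.0850)/(2πk) = 0.2395/(2π·11.3) = 0.003373 m·K/W
  R'_perlite = ln(0.183/0.108)/(2πk) = 0.5274/(2π·0.0524) = 1.602 m·K/W
  R'_calcium silicate = ln(0.228/0.183)/(2πk) = 0.2199/(2π·0.0584) = 0.5992 m·K/W
ΣR = 0.003373 + 1.602 + 0.5992 = 2.205 m·K/W
Q' = ΔT/ΣR = (264 °C − 34.4 °C)/2.205 = 104 W/m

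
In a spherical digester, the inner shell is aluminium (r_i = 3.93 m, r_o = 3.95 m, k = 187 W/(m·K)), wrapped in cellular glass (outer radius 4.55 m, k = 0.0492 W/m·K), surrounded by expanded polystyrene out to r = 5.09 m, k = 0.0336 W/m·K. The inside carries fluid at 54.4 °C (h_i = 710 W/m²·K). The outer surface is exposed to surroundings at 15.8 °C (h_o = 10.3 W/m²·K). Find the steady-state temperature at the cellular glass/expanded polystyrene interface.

Series thermal resistances, inner to outer:
  R_conv,in = 1/(4πr²h) = 1/(4π·3.93²·710) = 7.257×10^-6 K/W
  R_aluminium = (1/3.93 − 1/3.95)/(4πk) = 0.001288/(4π·187) = 5.483×10^-7 K/W
  R_cellular glass = (1/3.95 − 1/4.55)/(4πk) = 0.03338/(4π·0.0492) = 0.05400 K/W
  R_expanded polystyrene = (1/4.55 − 1/5.09)/(4πk) = 0.02332/(4π·0.0336) = 0.05522 K/W
  R_conv,out = 1/(4πr²h) = 1/(4π·5.09²·10.3) = 2.982×10^-4 K/W
ΣR = 7.257×10^-6 + 5.483×10^-7 + 0.05400 + 0.05522 + 2.982×10^-4 = 0.1095 K/W
Q = ΔT/ΣR = (54.4 °C − 15.8 °C)/0.1095 = 352.5 W
From the inner boundary to the cellular glass/expanded polystyrene interface, ΣR_partial = 0.05401 K/W.
T_interface = T_in − Q·ΣR_partial = 54.4 °C − (352.5)(0.05401) = 35.4 °C

T = 35.4 °C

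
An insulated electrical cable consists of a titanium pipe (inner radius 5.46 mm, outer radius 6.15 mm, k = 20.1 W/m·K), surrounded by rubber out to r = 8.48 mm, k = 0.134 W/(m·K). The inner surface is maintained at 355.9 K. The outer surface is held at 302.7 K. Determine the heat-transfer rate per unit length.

Resistance network (inner→outer):
  R'_titanium = ln(0.00615/0.00546)/(2πk) = 0.1190/(2π·20.1) = 9.423×10^-4 m·K/W
  R'_rubber = ln(0.00848/0.00615)/(2πk) = 0.3213/(2π·0.134) = 0.3816 m·K/W
ΣR = 9.423×10^-4 + 0.3816 = 0.3825 m·K/W
Q' = ΔT/ΣR = (355.9 K − 302.7 K)/0.3825 = 139 W/m

Q' = 139 W/m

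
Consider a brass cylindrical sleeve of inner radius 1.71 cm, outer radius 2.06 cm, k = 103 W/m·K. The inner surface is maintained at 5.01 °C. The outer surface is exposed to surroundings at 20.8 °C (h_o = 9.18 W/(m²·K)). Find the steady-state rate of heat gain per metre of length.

Resistance network (inner→outer):
  R'_brass = ln(0.0206/0.0171)/(2πk) = 0.1862/(2π·103) = 2.877×10^-4 m·K/W
  R'_conv,out = 1/(2πr h) = 1/(2π·0.0206·9.18) = 0.8416 m·K/W
ΣR = 2.877×10^-4 + 0.8416 = 0.8419 m·K/W
Q' = ΔT/ΣR = (5.01 °C − 20.8 °C)/0.8419 = -18.8 W/m
(Negative Q' ⇒ heat flows inward; heat gain = 18.8 W/m.)

Q' = 18.8 W/m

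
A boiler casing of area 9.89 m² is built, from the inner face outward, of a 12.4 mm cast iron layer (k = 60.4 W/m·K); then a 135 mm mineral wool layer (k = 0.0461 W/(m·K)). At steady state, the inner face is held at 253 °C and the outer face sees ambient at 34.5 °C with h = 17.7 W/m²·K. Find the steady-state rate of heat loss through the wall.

Treat each layer as a resistance in series:
  R_cast iron = L/(kA) = 0.0124/(60.4·9.89) = 2.076×10^-5 K/W
  R_mineral wool = L/(kA) = 0.135/(0.0461·9.89) = 0.2961 K/W
  R_conv,out = 1/(hA) = 1/(17.7·9.89) = 0.005713 K/W
ΣR = 2.076×10^-5 + 0.2961 + 0.005713 = 0.3018 K/W
Q = ΔT/ΣR = (253 °C − 34.5 °C)/0.3018 = 724 W

Q = 724 W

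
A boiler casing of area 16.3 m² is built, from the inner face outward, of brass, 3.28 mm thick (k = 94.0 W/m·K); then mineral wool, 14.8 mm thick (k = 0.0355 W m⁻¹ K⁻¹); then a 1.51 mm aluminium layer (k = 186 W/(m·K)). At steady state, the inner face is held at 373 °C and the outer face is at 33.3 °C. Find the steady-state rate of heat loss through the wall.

Resistance network (inner→outer):
  R_brass = L/(kA) = 0.00328/(94.0·16.3) = 2.141×10^-6 K/W
  R_mineral wool = L/(kA) = 0.0148/(0.0355·16.3) = 0.02558 K/W
  R_aluminium = L/(kA) = 0.00151/(186·16.3) = 4.981×10^-7 K/W
ΣR = 2.141×10^-6 + 0.02558 + 4.981×10^-7 = 0.02558 K/W
Q = ΔT/ΣR = (373 °C − 33.3 °C)/0.02558 = 13300 W

Q = 13300 W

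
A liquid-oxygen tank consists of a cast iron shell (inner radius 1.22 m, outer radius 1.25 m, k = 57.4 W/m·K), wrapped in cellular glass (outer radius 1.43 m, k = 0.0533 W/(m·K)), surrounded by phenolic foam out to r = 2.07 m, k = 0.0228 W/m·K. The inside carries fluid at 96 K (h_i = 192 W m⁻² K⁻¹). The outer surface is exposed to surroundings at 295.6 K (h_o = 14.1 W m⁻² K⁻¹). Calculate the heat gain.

Resistance network (inner→outer):
  R_conv,in = 1/(4πr²h) = 1/(4π·1.22²·192) = 2.785×10^-4 K/W
  R_cast iron = (1/1.22 − 1/1.25)/(4πk) = 0.01967/(4π·57.4) = 2.727×10^-5 K/W
  R_cellular glass = (1/1.25 − 1/1.43)/(4πk) = 0.1007/(4π·0.0533) = 0.1503 K/W
  R_phenolic foam = (1/1.43 − 1/2.07)/(4πk) = 0.2162/(4π·0.0228) = 0.7546 K/W
  R_conv,out = 1/(4πr²h) = 1/(4π·2.07²·14.1) = 0.001317 K/W
ΣR = 2.785×10^-4 + 2.727×10^-5 + 0.1503 + 0.7546 + 0.001317 = 0.9065 K/W
Q = ΔT/ΣR = (96 K − 295.6 K)/0.9065 = -220 W
(Negative Q ⇒ heat flows inward; heat gain = 220 W.)

Q = 220 W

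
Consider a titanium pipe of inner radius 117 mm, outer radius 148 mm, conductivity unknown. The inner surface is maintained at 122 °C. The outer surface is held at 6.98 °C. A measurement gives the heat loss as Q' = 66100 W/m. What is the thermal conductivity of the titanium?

ΣR = ΔT/Q' = |122 − 6.98|/66100 = 0.001740 m·K/W
ln(r₂/r₁)/(2πk) = 0.001740 ⇒ k = 0.2350/(2π·0.001740) = 21.5 W/m·K

k = 21.5 W/m·K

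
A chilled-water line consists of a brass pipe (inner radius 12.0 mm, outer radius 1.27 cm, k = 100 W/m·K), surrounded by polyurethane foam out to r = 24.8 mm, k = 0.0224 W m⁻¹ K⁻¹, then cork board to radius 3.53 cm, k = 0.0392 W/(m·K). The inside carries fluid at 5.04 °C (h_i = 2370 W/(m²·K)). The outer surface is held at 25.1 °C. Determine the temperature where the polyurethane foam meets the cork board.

Treat each layer as a resistance in series:
  R'_conv,in = 1/(2πr h) = 1/(2π·0.0120·2370) = 0.005596 m·K/W
  R'_brass = ln(0.0127/0.0120)/(2πk) = 0.05670/(2π·100) = 9.023×10^-5 m·K/W
  R'_polyurethane foam = ln(0.0248/0.0127)/(2πk) = 0.6692/(2π·0.0224) = 4.755 m·K/W
  R'_cork board = ln(0.0353/0.0248)/(2πk) = 0.3530/(2π·0.0392) = 1.433 m·K/W
ΣR = 0.005596 + 9.023×10^-5 + 4.755 + 1.433 = 6.194 m·K/W
Q' = ΔT/ΣR = (5.04 °C − 25.1 °C)/6.194 = -3.239 W/m
From the inner boundary to the polyurethane foam/cork board interface, ΣR_partial = 4.761 m·K/W.
T_interface = T_in − Q'·ΣR_partial = 5.04 °C − (-3.239)(4.761) = 20.5 °C

T = 20.5 °C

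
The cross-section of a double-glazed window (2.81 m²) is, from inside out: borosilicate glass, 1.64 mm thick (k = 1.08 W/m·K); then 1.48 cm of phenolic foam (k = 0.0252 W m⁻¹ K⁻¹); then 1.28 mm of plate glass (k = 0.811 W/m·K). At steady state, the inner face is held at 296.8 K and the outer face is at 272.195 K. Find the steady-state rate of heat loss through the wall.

Series thermal resistances, inner to outer:
  R_borosilicate glass = L/(kA) = 0.00164/(1.08·2.81) = 5.404×10^-4 K/W
  R_phenolic foam = L/(kA) = 0.0148/(0.0252·2.81) = 0.2090 K/W
  R_plate glass = L/(kA) = 0.00128/(0.811·2.81) = 5.617×10^-4 K/W
ΣR = 5.404×10^-4 + 0.2090 + 5.617×10^-4 = 0.2101 K/W
Q = ΔT/ΣR = (296.8 K − 272.195 K)/0.2101 = 117 W

Q = 117 W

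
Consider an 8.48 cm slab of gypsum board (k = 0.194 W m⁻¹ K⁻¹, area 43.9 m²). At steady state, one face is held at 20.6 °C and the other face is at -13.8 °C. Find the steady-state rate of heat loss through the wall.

Q = kA·ΔT/L = 0.194 × 43.9 × |20.6 °C − -13.8 °C| / 0.0848 = 3450 W

Q = 3450 W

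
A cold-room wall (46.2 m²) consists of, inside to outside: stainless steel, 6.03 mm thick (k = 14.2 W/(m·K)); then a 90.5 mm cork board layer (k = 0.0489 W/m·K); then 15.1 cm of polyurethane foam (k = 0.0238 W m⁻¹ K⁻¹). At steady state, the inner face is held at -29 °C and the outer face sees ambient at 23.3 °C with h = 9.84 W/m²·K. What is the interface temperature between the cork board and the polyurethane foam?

T = -17.3 °C

Series thermal resistances, inner to outer:
  R_stainless steel = L/(kA) = 0.00603/(14.2·46.2) = 9.192×10^-6 K/W
  R_cork board = L/(kA) = 0.0905/(0.0489·46.2) = 0.04006 K/W
  R_polyurethane foam = L/(kA) = 0.151/(0.0238·46.2) = 0.1373 K/W
  R_conv,out = 1/(hA) = 1/(9.84·46.2) = 0.002200 K/W
ΣR = 9.192×10^-6 + 0.04006 + 0.1373 + 0.002200 = 0.1796 K/W
Q = ΔT/ΣR = (-29 °C − 23.3 °C)/0.1796 = -291.2 W
From the inner boundary to the cork board/polyurethane foam interface, ΣR_partial = 0.04007 K/W.
T_interface = T_in − Q·ΣR_partial = -29 °C − (-291.2)(0.04007) = -17.3 °C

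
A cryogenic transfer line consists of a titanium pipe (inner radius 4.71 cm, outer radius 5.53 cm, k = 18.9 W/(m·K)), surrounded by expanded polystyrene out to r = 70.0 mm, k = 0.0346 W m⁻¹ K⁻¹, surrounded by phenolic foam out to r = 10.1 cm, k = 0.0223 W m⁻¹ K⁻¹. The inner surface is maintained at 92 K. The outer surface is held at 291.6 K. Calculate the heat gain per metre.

Q' = 53.9 W/m

Series thermal resistances, inner to outer:
  R'_titanium = ln(0.0553/0.0471)/(2πk) = 0.1605/(2π·18.9) = 0.001352 m·K/W
  R'_expanded polystyrene = ln(0.0700/0.0553)/(2πk) = 0.2357/(2π·0.0346) = 1.084 m·K/W
  R'_phenolic foam = ln(0.101/0.0700)/(2πk) = 0.3666/(2π·0.0223) = 2.617 m·K/W
ΣR = 0.001352 + 1.084 + 2.617 = 3.702 m·K/W
Q' = ΔT/ΣR = (92 K − 291.6 K)/3.702 = -53.9 W/m
(Negative Q' ⇒ heat flows inward; heat gain = 53.9 W/m.)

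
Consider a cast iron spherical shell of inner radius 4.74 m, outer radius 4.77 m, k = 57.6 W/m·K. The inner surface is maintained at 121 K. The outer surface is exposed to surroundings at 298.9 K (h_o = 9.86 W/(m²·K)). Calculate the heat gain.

Resistance network (inner→outer):
  R_cast iron = (1/4.74 − 1/4.77)/(4πk) = 0.001327/(4π·57.6) = 1.833×10^-6 K/W
  R_conv,out = 1/(4πr²h) = 1/(4π·4.77²·9.86) = 3.547×10^-4 K/W
ΣR = 1.833×10^-6 + 3.547×10^-4 = 3.565×10^-4 K/W
Q = ΔT/ΣR = (121 K − 298.9 K)/3.565×10^-4 = -4.99×10^5 W
(Negative Q ⇒ heat flows inward; heat gain = 4.99×10^5 W.)

Q = 4.99×10^5 W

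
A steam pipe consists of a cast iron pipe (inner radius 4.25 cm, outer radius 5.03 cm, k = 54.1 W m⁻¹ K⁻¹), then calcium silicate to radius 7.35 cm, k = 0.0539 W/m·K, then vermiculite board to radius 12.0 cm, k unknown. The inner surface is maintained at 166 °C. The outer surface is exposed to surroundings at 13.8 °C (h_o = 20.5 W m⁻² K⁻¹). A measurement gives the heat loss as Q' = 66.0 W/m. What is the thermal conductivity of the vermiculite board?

k = 0.0696 W/m·K

ΣR = ΔT/Q' = |166 − 13.8|/66.0 = 2.306 m·K/W
Known resistances:
  R'_cast iron = ln(0.0503/0.0425)/(2πk) = 0.1685/(2π·54.1) = 4.957×10^-4 m·K/W
  R'_calcium silicate = ln(0.0735/0.0503)/(2πk) = 0.3793/(2π·0.0539) = 1.120 m·K/W
  R'_conv,out = 1/(2πr h) = 1/(2π·0.120·20.5) = 0.06470 m·K/W
R_vermiculite board = ΣR − ΣR_known = 2.306 − 1.185 = 1.121 m·K/W
ln(r₂/r₁)/(2πk) = 1.121 ⇒ k = 0.4902/(2π·1.121) = 0.0696 W/m·K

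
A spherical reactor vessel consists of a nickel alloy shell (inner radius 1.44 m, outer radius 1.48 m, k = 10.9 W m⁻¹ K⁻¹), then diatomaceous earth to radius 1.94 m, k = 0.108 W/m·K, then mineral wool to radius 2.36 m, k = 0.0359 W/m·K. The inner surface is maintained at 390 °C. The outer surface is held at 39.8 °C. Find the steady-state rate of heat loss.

Resistance network (inner→outer):
  R_nickel alloy = (1/1.44 − 1/1.48)/(4πk) = 0.01877/(4π·10.9) = 1.370×10^-4 K/W
  R_diatomaceous earth = (1/1.48 − 1/1.94)/(4πk) = 0.1602/(4π·0.108) = 0.1180 K/W
  R_mineral wool = (1/1.94 − 1/2.36)/(4πk) = 0.09174/(4π·0.0359) = 0.2033 K/W
ΣR = 1.370×10^-4 + 0.1180 + 0.2033 = 0.3214 K/W
Q = ΔT/ΣR = (390 °C − 39.8 °C)/0.3214 = 1090 W

Q = 1090 W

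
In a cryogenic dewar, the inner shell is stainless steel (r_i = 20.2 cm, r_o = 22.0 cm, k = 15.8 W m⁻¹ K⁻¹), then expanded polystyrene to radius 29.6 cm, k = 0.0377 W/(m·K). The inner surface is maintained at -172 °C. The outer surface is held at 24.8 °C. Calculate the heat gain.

Q = 79.8 W

Series thermal resistances, inner to outer:
  R_stainless steel = (1/0.202 − 1/0.220)/(4πk) = 0.4050/(4π·15.8) = 0.002040 K/W
  R_expanded polystyrene = (1/0.220 − 1/0.296)/(4πk) = 1.167/(4π·0.0377) = 2.463 K/W
ΣR = 0.002040 + 2.463 = 2.465 K/W
Q = ΔT/ΣR = (-172 °C − 24.8 °C)/2.465 = -79.8 W
(Negative Q ⇒ heat flows inward; heat gain = 79.8 W.)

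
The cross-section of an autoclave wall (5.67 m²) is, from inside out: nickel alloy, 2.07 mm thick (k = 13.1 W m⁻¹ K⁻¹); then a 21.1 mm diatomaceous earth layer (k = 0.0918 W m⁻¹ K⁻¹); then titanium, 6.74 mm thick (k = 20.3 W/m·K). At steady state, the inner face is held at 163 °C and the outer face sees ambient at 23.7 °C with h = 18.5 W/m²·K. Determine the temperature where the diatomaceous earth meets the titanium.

T = 50.3 °C

Resistance network (inner→outer):
  R_nickel alloy = L/(kA) = 0.00207/(13.1·5.67) = 2.787×10^-5 K/W
  R_diatomaceous earth = L/(kA) = 0.0211/(0.0918·5.67) = 0.04054 K/W
  R_titanium = L/(kA) = 0.00674/(20.3·5.67) = 5.856×10^-5 K/W
  R_conv,out = 1/(hA) = 1/(18.5·5.67) = 0.009533 K/W
ΣR = 2.787×10^-5 + 0.04054 + 5.856×10^-5 + 0.009533 = 0.05016 K/W
Q = ΔT/ΣR = (163 °C − 23.7 °C)/0.05016 = 2777 W
From the inner boundary to the diatomaceous earth/titanium interface, ΣR_partial = 0.04057 K/W.
T_interface = T_in − Q·ΣR_partial = 163 °C − (2777)(0.04057) = 50.3 °C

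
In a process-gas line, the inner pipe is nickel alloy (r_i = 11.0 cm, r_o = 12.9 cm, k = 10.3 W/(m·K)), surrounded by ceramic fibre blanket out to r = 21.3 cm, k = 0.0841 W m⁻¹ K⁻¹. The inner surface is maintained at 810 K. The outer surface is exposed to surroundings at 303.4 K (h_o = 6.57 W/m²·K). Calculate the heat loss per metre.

Q' = 476 W/m

Series thermal resistances, inner to outer:
  R'_nickel alloy = ln(0.129/0.110)/(2πk) = 0.1593/(2π·10.3) = 0.002462 m·K/W
  R'_ceramic fibre blanket = ln(0.213/0.129)/(2πk) = 0.5015/(2π·0.0841) = 0.9490 m·K/W
  R'_conv,out = 1/(2πr h) = 1/(2π·0.213·6.57) = 0.1137 m·K/W
ΣR = 0.002462 + 0.9490 + 0.1137 = 1.065 m·K/W
Q' = ΔT/ΣR = (810 K − 303.4 K)/1.065 = 476 W/m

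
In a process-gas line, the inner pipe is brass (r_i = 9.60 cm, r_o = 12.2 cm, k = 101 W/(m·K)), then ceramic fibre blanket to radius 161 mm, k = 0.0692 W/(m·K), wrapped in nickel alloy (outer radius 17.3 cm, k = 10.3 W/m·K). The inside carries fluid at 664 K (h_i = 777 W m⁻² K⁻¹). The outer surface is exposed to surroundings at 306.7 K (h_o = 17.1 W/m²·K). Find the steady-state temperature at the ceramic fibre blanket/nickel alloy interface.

T = 334.9 K

Resistance network (inner→outer):
  R'_conv,in = 1/(2πr h) = 1/(2π·0.0960·777) = 0.002134 m·K/W
  R'_brass = ln(0.122/0.0960)/(2πk) = 0.2397/(2π·101) = 3.777×10^-4 m·K/W
  R'_ceramic fibre blanket = ln(0.161/0.122)/(2πk) = 0.2774/(2π·0.0692) = 0.6380 m·K/W
  R'_nickel alloy = ln(0.173/0.161)/(2πk) = 0.07189/(2π·10.3) = 0.001111 m·K/W
  R'_conv,out = 1/(2πr h) = 1/(2π·0.173·17.1) = 0.05380 m·K/W
ΣR = 0.002134 + 3.777×10^-4 + 0.6380 + 0.001111 + 0.05380 = 0.6954 m·K/W
Q' = ΔT/ΣR = (664 K − 306.7 K)/0.6954 = 513.8 W/m
From the inner boundary to the ceramic fibre blanket/nickel alloy interface, ΣR_partial = 0.6405 m·K/W.
T_interface = T_in − Q'·ΣR_partial = 664 K − (513.8)(0.6405) = 334.9 K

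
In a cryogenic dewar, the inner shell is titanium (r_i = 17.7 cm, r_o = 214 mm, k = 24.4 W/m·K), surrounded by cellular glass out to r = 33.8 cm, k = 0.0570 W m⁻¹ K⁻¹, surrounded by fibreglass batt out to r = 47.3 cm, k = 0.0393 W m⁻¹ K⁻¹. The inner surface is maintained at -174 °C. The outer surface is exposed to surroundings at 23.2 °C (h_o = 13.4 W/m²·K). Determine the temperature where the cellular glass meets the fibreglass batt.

T = -59.7 °C

Series thermal resistances, inner to outer:
  R_titanium = (1/0.177 − 1/0.214)/(4πk) = 0.9768/(4π·24.4) = 0.003186 K/W
  R_cellular glass = (1/0.214 − 1/0.338)/(4πk) = 1.714/(4π·0.0570) = 2.393 K/W
  R_fibreglass batt = (1/0.338 − 1/0.473)/(4πk) = 0.8444/(4π·0.0393) = 1.710 K/W
  R_conv,out = 1/(4πr²h) = 1/(4π·0.473²·13.4) = 0.02654 K/W
ΣR = 0.003186 + 2.393 + 1.710 + 0.02654 = 4.133 K/W
Q = ΔT/ΣR = (-174 °C − 23.2 °C)/4.133 = -47.71 W
From the inner boundary to the cellular glass/fibreglass batt interface, ΣR_partial = 2.396 K/W.
T_interface = T_in − Q·ΣR_partial = -174 °C − (-47.71)(2.396) = -59.7 °C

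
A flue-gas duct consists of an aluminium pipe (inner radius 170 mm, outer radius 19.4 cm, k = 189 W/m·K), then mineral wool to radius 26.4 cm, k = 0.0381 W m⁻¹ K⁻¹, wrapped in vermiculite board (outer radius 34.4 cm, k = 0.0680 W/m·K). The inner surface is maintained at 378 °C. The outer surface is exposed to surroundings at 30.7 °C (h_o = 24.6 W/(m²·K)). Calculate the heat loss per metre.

Resistance network (inner→outer):
  R'_aluminium = ln(0.194/0.170)/(2πk) = 0.1321/(2π·189) = 1.112×10^-4 m·K/W
  R'_mineral wool = ln(0.264/0.194)/(2πk) = 0.3081/(2π·0.0381) = 1.287 m·K/W
  R'_vermiculite board = ln(0.344/0.264)/(2πk) = 0.2647/(2π·0.0680) = 0.6195 m·K/W
  R'_conv,out = 1/(2πr h) = 1/(2π·0.344·24.6) = 0.01881 m·K/W
ΣR = 1.112×10^-4 + 1.287 + 0.6195 + 0.01881 = 1.925 m·K/W
Q' = ΔT/ΣR = (378 °C − 30.7 °C)/1.925 = 180 W/m

Q' = 180 W/m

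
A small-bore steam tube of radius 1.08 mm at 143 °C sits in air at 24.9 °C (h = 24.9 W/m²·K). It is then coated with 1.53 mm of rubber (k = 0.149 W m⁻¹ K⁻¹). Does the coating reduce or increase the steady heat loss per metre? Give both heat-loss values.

Critical radius for a cylinder: r_cr = k/h = 0.00598 m = 0.598 cm.
Outer radius after coating: r₂ = 0.00108 + 0.00153 = 0.00261 m.
Since r₁ < r_cr and r₂ ≤ r_cr, the coating moves toward the maximum at r_cr — heat loss rises.
Bare: R = 1/(2πr₁h) = 5.918 m·K/W; Q = 118.1/5.918 = 20.0 W/m.
Coated: R = R_cond + R_conv = 3.391 m·K/W; Q = 118.1/3.391 = 34.8 W/m.

increases: 20.0 → 34.8 W/m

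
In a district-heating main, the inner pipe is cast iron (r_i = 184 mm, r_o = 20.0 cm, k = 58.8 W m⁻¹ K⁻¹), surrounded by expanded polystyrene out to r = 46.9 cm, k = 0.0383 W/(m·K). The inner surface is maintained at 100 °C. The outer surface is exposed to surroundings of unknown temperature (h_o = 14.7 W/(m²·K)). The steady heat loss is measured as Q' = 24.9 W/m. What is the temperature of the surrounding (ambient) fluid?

T_out = 11.2 °C

Sum the resistances:
  R'_cast iron = ln(0.200/0.184)/(2πk) = 0.08338/(2π·58.8) = 2.257×10^-4 m·K/W
  R'_expanded polystyrene = ln(0.469/0.200)/(2πk) = 0.8523/(2π·0.0383) = 3.542 m·K/W
  R'_conv,out = 1/(2πr h) = 1/(2π·0.469·14.7) = 0.02309 m·K/W
ΣR = 3.565 m·K/W
ΔT = Q'·ΣR = 24.9 × 3.565 = 88.77 K
Heat flows outward, so T_out = T_in − ΔT = 100 − 88.77 = 11.2 °C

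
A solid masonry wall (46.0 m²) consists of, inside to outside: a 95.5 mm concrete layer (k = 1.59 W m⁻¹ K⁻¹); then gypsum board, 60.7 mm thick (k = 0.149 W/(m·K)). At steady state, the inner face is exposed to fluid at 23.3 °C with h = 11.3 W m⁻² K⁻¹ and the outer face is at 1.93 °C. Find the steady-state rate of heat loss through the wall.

Treat each layer as a resistance in series:
  R_conv,in = 1/(hA) = 1/(11.3·46.0) = 0.001924 K/W
  R_concrete = L/(kA) = 0.0955/(1.59·46.0) = 0.001306 K/W
  R_gypsum board = L/(kA) = 0.0607/(0.149·46.0) = 0.008856 K/W
ΣR = 0.001924 + 0.001306 + 0.008856 = 0.01209 K/W
Q = ΔT/ΣR = (23.3 °C − 1.93 °C)/0.01209 = 1770 W

Q = 1770 W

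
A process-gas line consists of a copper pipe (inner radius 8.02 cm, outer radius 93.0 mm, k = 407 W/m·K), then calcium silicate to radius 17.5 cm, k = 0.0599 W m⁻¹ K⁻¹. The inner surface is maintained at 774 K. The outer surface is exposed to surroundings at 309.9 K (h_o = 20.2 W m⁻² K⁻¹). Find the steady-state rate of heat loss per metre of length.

Series thermal resistances, inner to outer:
  R'_copper = ln(0.0930/0.0802)/(2πk) = 0.1481/(2π·407) = 5.790×10^-5 m·K/W
  R'_calcium silicate = ln(0.175/0.0930)/(2πk) = 0.6322/(2π·0.0599) = 1.680 m·K/W
  R'_conv,out = 1/(2πr h) = 1/(2π·0.175·20.2) = 0.04502 m·K/W
ΣR = 5.790×10^-5 + 1.680 + 0.04502 = 1.725 m·K/W
Q' = ΔT/ΣR = (774 K − 309.9 K)/1.725 = 269 W/m

Q' = 269 W/m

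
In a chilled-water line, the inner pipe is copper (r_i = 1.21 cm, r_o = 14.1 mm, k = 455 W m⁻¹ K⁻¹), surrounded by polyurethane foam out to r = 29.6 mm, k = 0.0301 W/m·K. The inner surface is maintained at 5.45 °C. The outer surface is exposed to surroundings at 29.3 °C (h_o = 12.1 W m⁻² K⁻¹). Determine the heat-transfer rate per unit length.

Treat each layer as a resistance in series:
  R'_copper = ln(0.0141/0.0121)/(2πk) = 0.1530/(2π·455) = 5.351×10^-5 m·K/W
  R'_polyurethane foam = ln(0.0296/0.0141)/(2πk) = 0.7416/(2π·0.0301) = 3.921 m·K/W
  R'_conv,out = 1/(2πr h) = 1/(2π·0.0296·12.1) = 0.4444 m·K/W
ΣR = 5.351×10^-5 + 3.921 + 0.4444 = 4.365 m·K/W
Q' = ΔT/ΣR = (5.45 °C − 29.3 °C)/4.365 = -5.46 W/m
(Negative Q' ⇒ heat flows inward; heat gain = 5.46 W/m.)

Q' = 5.46 W/m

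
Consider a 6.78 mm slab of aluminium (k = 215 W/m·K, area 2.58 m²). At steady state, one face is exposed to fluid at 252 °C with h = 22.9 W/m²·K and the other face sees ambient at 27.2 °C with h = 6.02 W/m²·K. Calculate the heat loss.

Q = 2760 W

Treat each layer as a resistance in series:
  R_conv,in = 1/(hA) = 1/(22.9·2.58) = 0.01693 K/W
  R_aluminium = L/(kA) = 0.00678/(215·2.58) = 1.222×10^-5 K/W
  R_conv,out = 1/(hA) = 1/(6.02·2.58) = 0.06438 K/W
ΣR = 0.01693 + 1.222×10^-5 + 0.06438 = 0.08132 K/W
Q = ΔT/ΣR = (252 °C − 27.2 °C)/0.08132 = 2760 W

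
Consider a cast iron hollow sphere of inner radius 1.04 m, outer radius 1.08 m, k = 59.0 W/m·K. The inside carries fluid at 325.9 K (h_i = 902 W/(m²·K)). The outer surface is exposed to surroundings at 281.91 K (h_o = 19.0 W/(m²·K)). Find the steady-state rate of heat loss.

Treat each layer as a resistance in series:
  R_conv,in = 1/(4πr²h) = 1/(4π·1.04²·902) = 8.157×10^-5 K/W
  R_cast iron = (1/1.04 − 1/1.08)/(4πk) = 0.03561/(4π·59.0) = 4.803×10^-5 K/W
  R_conv,out = 1/(4πr²h) = 1/(4π·1.08²·19.0) = 0.003591 K/W
ΣR = 8.157×10^-5 + 4.803×10^-5 + 0.003591 = 0.003721 K/W
Q = ΔT/ΣR = (325.9 K − 281.91 K)/0.003721 = 11800 W

Q = 11800 W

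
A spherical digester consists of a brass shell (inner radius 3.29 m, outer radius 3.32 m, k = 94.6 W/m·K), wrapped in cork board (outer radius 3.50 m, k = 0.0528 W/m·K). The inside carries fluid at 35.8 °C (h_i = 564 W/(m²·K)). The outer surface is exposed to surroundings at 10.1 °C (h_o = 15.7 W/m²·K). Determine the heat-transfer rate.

Q = 1080 W

Resistance network (inner→outer):
  R_conv,in = 1/(4πr²h) = 1/(4π·3.29²·564) = 1.304×10^-5 K/W
  R_brass = (1/3.29 − 1/3.32)/(4πk) = 0.002747/(4π·94.6) = 2.310×10^-6 K/W
  R_cork board = (1/3.32 − 1/3.50)/(4πk) = 0.01549/(4π·0.0528) = 0.02335 K/W
  R_conv,out = 1/(4πr²h) = 1/(4π·3.50²·15.7) = 4.138×10^-4 K/W
ΣR = 1.304×10^-5 + 2.310×10^-6 + 0.02335 + 4.138×10^-4 = 0.02378 K/W
Q = ΔT/ΣR = (35.8 °C − 10.1 °C)/0.02378 = 1080 W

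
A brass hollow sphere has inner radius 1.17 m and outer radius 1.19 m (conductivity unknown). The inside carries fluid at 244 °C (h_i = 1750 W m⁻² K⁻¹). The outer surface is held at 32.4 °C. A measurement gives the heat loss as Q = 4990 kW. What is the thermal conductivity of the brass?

k = 124 W/m·K

ΣR = ΔT/Q = |244 − 32.4|/4.99×10^6 = 4.240×10^-5 K/W
Known resistances:
  R_conv,in = 1/(4πr²h) = 1/(4π·1.17²·1750) = 3.322×10^-5 K/W
R_brass = ΣR − ΣR_known = 4.240×10^-5 − 3.322×10^-5 = 9.180×10^-6 K/W
(1/r₁−1/r₂)/(4πk) = 9.180×10^-6 ⇒ k = 0.01436/(4π·9.180×10^-6) = 124 W/m·K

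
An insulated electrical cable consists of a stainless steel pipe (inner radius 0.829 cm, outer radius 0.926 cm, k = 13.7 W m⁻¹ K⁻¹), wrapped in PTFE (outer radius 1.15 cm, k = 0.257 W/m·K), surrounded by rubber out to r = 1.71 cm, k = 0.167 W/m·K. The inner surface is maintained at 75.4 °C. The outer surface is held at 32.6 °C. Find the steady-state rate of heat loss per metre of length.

Q' = 83.3 W/m

Series thermal resistances, inner to outer:
  R'_stainless steel = ln(0.00926/0.00829)/(2πk) = 0.1107/(2π·13.7) = 0.001285 m·K/W
  R'_PTFE = ln(0.0115/0.00926)/(2πk) = 0.2166/(2π·0.257) = 0.1342 m·K/W
  R'_rubber = ln(0.0171/0.0115)/(2πk) = 0.3967/(2π·0.167) = 0.3781 m·K/W
ΣR = 0.001285 + 0.1342 + 0.3781 = 0.5136 m·K/W
Q' = ΔT/ΣR = (75.4 °C − 32.6 °C)/0.5136 = 83.3 W/m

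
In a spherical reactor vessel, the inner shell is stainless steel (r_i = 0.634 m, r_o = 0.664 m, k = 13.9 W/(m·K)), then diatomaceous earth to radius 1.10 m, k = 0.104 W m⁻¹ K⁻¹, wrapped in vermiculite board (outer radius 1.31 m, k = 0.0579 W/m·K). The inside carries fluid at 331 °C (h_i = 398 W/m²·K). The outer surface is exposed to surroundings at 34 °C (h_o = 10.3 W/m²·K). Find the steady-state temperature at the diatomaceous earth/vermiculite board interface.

T = 126 °C

Resistance network (inner→outer):
  R_conv,in = 1/(4πr²h) = 1/(4π·0.634²·398) = 4.974×10^-4 K/W
  R_stainless steel = (1/0.634 − 1/0.664)/(4πk) = 0.07126/(4π·13.9) = 4.080×10^-4 K/W
  R_diatomaceous earth = (1/0.664 − 1/1.10)/(4πk) = 0.5969/(4π·0.104) = 0.4568 K/W
  R_vermiculite board = (1/1.10 − 1/1.31)/(4πk) = 0.1457/(4π·0.0579) = 0.2003 K/W
  R_conv,out = 1/(4πr²h) = 1/(4π·1.31²·10.3) = 0.004502 K/W
ΣR = 4.974×10^-4 + 4.080×10^-4 + 0.4568 + 0.2003 + 0.004502 = 0.6625 K/W
Q = ΔT/ΣR = (331 °C − 34 °C)/0.6625 = 448.3 W
From the inner boundary to the diatomaceous earth/vermiculite board interface, ΣR_partial = 0.4577 K/W.
T_interface = T_in − Q·ΣR_partial = 331 °C − (448.3)(0.4577) = 126 °C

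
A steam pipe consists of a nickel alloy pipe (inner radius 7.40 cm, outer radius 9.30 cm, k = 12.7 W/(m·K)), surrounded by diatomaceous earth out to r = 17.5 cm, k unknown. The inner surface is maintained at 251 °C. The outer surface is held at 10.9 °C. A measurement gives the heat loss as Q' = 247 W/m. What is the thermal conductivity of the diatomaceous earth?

ΣR = ΔT/Q' = |251 − 10.9|/247 = 0.9721 m·K/W
Known resistances:
  R'_nickel alloy = ln(0.0930/0.0740)/(2πk) = 0.2285/(2π·12.7) = 0.002864 m·K/W
R_diatomaceous earth = ΣR − ΣR_known = 0.9721 − 0.002864 = 0.9692 m·K/W
ln(r₂/r₁)/(2πk) = 0.9692 ⇒ k = 0.6322/(2π·0.9692) = 0.104 W/m·K

k = 0.104 W/m·K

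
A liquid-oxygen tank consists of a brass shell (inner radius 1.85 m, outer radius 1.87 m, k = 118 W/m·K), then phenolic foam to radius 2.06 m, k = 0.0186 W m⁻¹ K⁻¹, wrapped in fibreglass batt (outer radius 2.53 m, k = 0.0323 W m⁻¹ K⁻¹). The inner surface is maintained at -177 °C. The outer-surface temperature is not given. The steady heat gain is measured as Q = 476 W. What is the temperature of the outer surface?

T_out = 29.2 °C

Series resistances:
  R_brass = (1/1.85 − 1/1.87)/(4πk) = 0.005781/(4π·118) = 3.899×10^-6 K/W
  R_phenolic foam = (1/1.87 − 1/2.06)/(4πk) = 0.04932/(4π·0.0186) = 0.2110 K/W
  R_fibreglass batt = (1/2.06 − 1/2.53)/(4πk) = 0.09018/(4π·0.0323) = 0.2222 K/W
ΣR = 0.4332 K/W
ΔT = Q·ΣR = 476 × 0.4332 = 206.2 K
Heat flows inward, so T_out = T_in + ΔT = -177 + 206.2 = 29.2 °C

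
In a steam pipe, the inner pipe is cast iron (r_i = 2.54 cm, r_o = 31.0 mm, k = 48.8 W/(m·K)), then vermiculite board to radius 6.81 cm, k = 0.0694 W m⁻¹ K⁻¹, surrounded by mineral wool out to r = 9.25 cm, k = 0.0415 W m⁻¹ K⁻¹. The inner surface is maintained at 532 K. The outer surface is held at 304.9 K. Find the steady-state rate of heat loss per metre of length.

Treat each layer as a resistance in series:
  R'_cast iron = ln(0.0310/0.0254)/(2πk) = 0.1992/(2π·48.8) = 6.498×10^-4 m·K/W
  R'_vermiculite board = ln(0.0681/0.0310)/(2πk) = 0.7870/(2π·0.0694) = 1.805 m·K/W
  R'_mineral wool = ln(0.0925/0.0681)/(2πk) = 0.3062/(2π·0.0415) = 1.174 m·K/W
ΣR = 6.498×10^-4 + 1.805 + 1.174 = 2.980 m·K/W
Q' = ΔT/ΣR = (532 K − 304.9 K)/2.980 = 76.2 W/m

Q' = 76.2 W/m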